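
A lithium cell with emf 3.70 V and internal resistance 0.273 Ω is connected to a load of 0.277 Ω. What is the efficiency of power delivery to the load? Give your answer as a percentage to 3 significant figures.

η = P_load/(P_load+P_int) = I²R/(I²R+I²r) = R/(R+r) — the I² cancels for series elements.
η = R / (R + r) = 0.277 / (0.277 + 0.273) = 0.5036

50.4 %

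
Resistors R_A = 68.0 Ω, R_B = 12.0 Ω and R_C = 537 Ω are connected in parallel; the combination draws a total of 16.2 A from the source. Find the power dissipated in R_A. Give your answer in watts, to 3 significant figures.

387 W

Parallel branches share V, not I — compute V via R_eq, then use V²/R for the target branch.
1/R_eq = 1/68.0 + 1/12.0 + 1/537 ⇒ R_eq = 10.01 Ω
V = I_total × R_eq = 16.20 × 10.01 = 162.2 V
P_R_A = V² / R_A = (162.2)² / 68.0 = 386.7 W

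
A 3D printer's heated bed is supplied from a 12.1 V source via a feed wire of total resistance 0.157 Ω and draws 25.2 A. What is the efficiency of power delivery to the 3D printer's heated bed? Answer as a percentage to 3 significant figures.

67.3 %

The feed wire carries the full 25.2 A.
P_line = I² R_line = (25.20)² × 0.157 = 99.70 W
P_source = V I = 12.1 × 25.20 = 304.9 W; P_load = 205.2 W
η = P_load / P_source = 205.2 / 304.9 = 0.6730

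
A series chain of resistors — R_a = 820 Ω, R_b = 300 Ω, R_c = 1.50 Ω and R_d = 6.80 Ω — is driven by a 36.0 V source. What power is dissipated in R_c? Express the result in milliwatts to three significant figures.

Since the resistors are in series they all carry the loop current I = V/R_total; the power in any one is I²R.
R_total = 820 + 300 + 1.50 + 6.80 = 1128 Ω
I = V / R_total = 36.0 / 1128 = 0.03191 A
P_R_c = I² × R_c = (0.03191)² × 1.50 = 0.001527 W

1.53 mW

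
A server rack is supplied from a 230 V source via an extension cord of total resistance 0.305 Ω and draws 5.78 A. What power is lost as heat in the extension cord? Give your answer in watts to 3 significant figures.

The extension cord and load are in series, so the same current flows in both; the loss is I²R_line.
The extension cord carries the full 5.78 A.
P_line = I² R_line = (5.780)² × 0.305 = 10.19 W

10.2 W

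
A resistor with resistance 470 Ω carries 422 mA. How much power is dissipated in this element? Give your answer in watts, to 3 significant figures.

83.7 W

Current and resistance are given, so P = I²R is the direct form.
P = (0.4220 A)² × 470 Ω = 83.70 W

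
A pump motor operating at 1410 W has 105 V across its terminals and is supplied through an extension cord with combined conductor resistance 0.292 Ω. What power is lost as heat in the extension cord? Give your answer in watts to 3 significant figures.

52.7 W

The extension cord is a series resistance carrying the load current; its dissipation is I²R_line.
I = P / V = 1410 / 105 = 13.43 A through the extension cord.
P_line = I² R_line = (13.43)² × 0.292 = 52.66 W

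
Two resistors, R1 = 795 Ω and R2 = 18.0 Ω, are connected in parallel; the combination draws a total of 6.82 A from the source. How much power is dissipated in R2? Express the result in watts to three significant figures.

The branches share the same voltage, but only the total current is given — find V from the equivalent resistance first.
1/R_eq = 1/795 + 1/18.0 ⇒ R_eq = 17.60 Ω
V = I_total × R_eq = 6.820 × 17.60 = 120.0 V
P_R2 = V² / R2 = (120.0)² / 18.0 = 800.6 W

801 W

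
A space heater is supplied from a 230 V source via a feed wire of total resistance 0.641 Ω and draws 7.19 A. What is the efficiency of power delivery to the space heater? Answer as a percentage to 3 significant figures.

The feed wire carries the full 7.19 A.
P_line = I² R_line = (7.190)² × 0.641 = 33.14 W
P_source = V I = 230 × 7.190 = 1654 W; P_load = 1621 W
η = P_load / P_source = 1621 / 1654 = 0.9800

98.0 %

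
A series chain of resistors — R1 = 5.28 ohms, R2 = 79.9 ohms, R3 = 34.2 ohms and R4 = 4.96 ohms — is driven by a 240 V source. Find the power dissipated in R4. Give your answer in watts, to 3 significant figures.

Series elements share the same current, so find I first, then use P = I²R.
R_total = 5.28 + 79.9 + 34.2 + 4.96 = 124.3 Ω
I = V / R_total = 240 / 124.3 = 1.930 A
P_R4 = I² × R4 = (1.930)² × 4.96 = 18.48 W

18.5 W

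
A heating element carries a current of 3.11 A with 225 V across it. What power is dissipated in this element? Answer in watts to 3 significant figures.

700 W

Both the voltage across and the current through the element are known, so P = V I applies directly.
P = 225 V × 3.110 A = 699.8 W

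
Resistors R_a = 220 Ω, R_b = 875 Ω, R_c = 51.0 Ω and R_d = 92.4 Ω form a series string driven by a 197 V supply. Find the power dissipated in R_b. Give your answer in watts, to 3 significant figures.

22.1 W

Every series element carries the same I. Get I from the total resistance, then P = I² × R_b.
R_total = 220 + 875 + 51.0 + 92.4 = 1238 Ω
I = V / R_total = 197 / 1238 = 0.1591 A
P_R_b = I² × R_b = (0.1591)² × 875 = 22.14 W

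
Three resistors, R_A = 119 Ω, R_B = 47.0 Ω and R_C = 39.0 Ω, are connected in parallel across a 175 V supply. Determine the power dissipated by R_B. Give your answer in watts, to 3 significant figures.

652 W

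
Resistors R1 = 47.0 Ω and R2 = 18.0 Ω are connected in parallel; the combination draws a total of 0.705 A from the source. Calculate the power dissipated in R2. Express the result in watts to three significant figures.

4.68 W

The branches share the same voltage, but only the total current is given — find V from the equivalent resistance first.
1/R_eq = 1/47.0 + 1/18.0 ⇒ R_eq = 13.02 Ω
V = I_total × R_eq = 0.7050 × 13.02 = 9.176 V
P_R2 = V² / R2 = (9.176)² / 18.0 = 4.678 W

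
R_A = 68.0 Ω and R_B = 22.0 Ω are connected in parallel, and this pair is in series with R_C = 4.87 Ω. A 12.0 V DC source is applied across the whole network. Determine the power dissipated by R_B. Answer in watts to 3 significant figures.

First find R_p for the parallel pair, then treat R_p + R_C as a series loop.
R_p = (68.0×22.0)/(68.0+22.0) = 16.62 Ω
R_total = R_p + 4.87 = 16.62 + 4.87 = 21.49 Ω
I = V / R_total = 12.0 / 21.49 = 0.5583 A
Voltage across the parallel pair: V_p = I × R_p = 0.5583 × 16.62 = 9.281 V
Use P = V²/R for R_B with V = V_p.
P_R_B = (9.281)² / 22.0 = 3.915 W

3.92 W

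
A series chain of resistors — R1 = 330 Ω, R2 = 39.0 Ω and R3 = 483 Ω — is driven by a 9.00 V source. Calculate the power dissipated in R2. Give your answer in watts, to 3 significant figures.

Since the resistors are in series they all carry the loop current I = V/R_total; the power in any one is I²R.
R_total = 330 + 39.0 + 483 = 852.0 Ω
I = V / R_total = 9.00 / 852.0 = 0.01056 A
P_R2 = I² × R2 = (0.01056)² × 39.0 = 0.004352 W

0.00435 W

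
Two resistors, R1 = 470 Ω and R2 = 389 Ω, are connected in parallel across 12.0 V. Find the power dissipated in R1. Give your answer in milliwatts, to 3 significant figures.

R1 sits directly across the source, so P = V²/R with V = 12.0 V.
P_R1 = V² / R1 = (12.0)² / 470 Ω = 0.3064 W

306 mW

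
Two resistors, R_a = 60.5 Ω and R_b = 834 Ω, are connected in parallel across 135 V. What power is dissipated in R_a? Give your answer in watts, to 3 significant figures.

Every branch has 135 V across it, so for R_a the power is simply V²/R.
P_R_a = V² / R_a = (135)² / 60.5 Ω = 301.2 W

301 W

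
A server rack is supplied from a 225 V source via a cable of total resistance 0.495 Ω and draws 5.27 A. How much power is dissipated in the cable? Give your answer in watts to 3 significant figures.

13.7 W

Line loss is just I²R for the cable — we know both I and R_line directly.
The cable carries the full 5.27 A.
P_line = I² R_line = (5.270)² × 0.495 = 13.75 W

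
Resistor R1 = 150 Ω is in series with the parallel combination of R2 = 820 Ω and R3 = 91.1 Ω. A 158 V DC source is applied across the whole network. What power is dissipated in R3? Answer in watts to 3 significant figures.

Collapse R2‖R3 to a single equivalent, reducing the network to two series elements.
R_p = (820×91.1)/(820+91.1) = 81.99 Ω
R_total = 150 + 81.99 = 232.0 Ω
I = V / R_total = 158 / 232.0 = 0.6811 A
Voltage across the parallel pair: V_p = I × R_p = 0.6811 × 81.99 = 55.84 V
With V_p across R3, its power is V_p²/R3.
P_R3 = (55.84)² / 91.1 = 34.23 W

34.2 W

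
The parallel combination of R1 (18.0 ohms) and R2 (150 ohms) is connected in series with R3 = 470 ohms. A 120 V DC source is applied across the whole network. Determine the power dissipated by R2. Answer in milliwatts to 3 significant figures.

105 mW

First find R_p for the parallel pair, then treat R_p + R3 as a series loop.
R_p = (18.0×150)/(18.0+150) = 16.07 Ω
R_total = R_p + 470 = 16.07 + 470 = 486.1 Ω
I = V / R_total = 120 / 486.1 = 0.2469 A
Voltage across the parallel pair: V_p = I × R_p = 0.2469 × 16.07 = 3.968 V
R2 has V_p across it, so P = V_p²/R2.
P_R2 = (3.968)² / 150 = 0.1049 W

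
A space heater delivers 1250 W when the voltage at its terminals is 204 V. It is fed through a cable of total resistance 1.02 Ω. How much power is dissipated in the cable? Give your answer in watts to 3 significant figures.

The cable is a series resistance carrying the load current; its dissipation is I²R_line.
I = P / V = 1250 / 204 = 6.127 A through the cable.
P_line = I² R_line = (6.127)² × 1.02 = 38.30 W

38.3 W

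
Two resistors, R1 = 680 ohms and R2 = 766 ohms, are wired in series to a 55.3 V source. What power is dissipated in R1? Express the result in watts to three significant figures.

0.995 W

Series elements share the same current, so find I first, then use P = I²R.
R_total = 680 + 766 = 1446 Ω
I = V / R_total = 55.3 / 1446 = 0.03824 A
P_R1 = I² × R1 = (0.03824)² × 680 = 0.9945 W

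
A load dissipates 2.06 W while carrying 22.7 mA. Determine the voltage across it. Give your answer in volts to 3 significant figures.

The two known quantities fix the third via V = P / I.
V = 2.06 / 0.02270 = 90.75 V

90.7 V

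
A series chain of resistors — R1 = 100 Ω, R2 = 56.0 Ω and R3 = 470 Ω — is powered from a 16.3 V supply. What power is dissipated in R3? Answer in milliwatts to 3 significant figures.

319 mW

In a series string the same current flows through every resistor — find that current, then P = I²R for the one we want.
R_total = 100 + 56.0 + 470 = 626.0 Ω
I = V / R_total = 16.3 / 626.0 = 0.02604 A
P_R3 = I² × R3 = (0.02604)² × 470 = 0.3187 W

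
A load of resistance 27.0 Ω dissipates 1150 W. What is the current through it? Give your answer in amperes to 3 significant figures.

Inverting the appropriate power form: I = √(P / R).
I = √(1150 / 27.0) = 6.526 A

6.53 A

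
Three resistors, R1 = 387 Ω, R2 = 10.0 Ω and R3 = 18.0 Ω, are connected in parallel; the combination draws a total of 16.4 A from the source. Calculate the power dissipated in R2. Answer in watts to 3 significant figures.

1080 W

Parallel branches share V, not I — compute V via R_eq, then use V²/R for the target branch.
1/R_eq = 1/387 + 1/10.0 + 1/18.0 ⇒ R_eq = 6.324 Ω
V = I_total × R_eq = 16.40 × 6.324 = 103.7 V
P_R2 = V² / R2 = (103.7)² / 10.0 = 1075 W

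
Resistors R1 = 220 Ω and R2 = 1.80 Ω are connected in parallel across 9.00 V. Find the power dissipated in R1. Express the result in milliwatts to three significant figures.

Each parallel branch sees the full supply voltage, so P = V²/R applies directly to the target branch.
P_R1 = V² / R1 = (9.00)² / 220 Ω = 0.3682 W

368 mW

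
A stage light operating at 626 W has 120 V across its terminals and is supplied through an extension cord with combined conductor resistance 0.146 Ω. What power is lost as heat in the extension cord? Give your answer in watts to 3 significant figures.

The extension cord is a series resistance carrying the load current; its dissipation is I²R_line.
I = P / V = 626 / 120 = 5.217 A through the extension cord.
P_line = I² R_line = (5.217)² × 0.146 = 3.973 W

3.97 W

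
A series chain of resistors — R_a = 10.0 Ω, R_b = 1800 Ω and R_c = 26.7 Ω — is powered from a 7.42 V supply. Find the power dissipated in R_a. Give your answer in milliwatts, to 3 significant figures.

0.163 mW

Every series element carries the same I. Get I from the total resistance, then P = I² × R_a.
R_total = 10.0 + 1800 + 26.7 = 1837 Ω
I = V / R_total = 7.42 / 1837 = 0.004040 A
P_R_a = I² × R_a = (0.004040)² × 10.0 = 0.0001632 W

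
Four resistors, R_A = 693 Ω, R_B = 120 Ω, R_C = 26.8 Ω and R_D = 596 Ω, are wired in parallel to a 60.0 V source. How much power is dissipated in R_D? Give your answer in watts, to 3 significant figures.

6.04 W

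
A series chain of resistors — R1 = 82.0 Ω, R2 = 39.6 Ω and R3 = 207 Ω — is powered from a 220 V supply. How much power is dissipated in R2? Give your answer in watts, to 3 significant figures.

In a series string the same current flows through every resistor — find that current, then P = I²R for the one we want.
R_total = 82.0 + 39.6 + 207 = 328.6 Ω
I = V / R_total = 220 / 328.6 = 0.6695 A
P_R2 = I² × R2 = (0.6695)² × 39.6 = 17.75 W

17.8 W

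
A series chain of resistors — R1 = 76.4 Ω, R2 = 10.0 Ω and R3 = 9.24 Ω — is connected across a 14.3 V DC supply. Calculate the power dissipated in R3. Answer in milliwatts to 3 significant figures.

207 mW

Every series element carries the same I. Get I from the total resistance, then P = I² × R3.
R_total = 76.4 + 10.0 + 9.24 = 95.64 Ω
I = V / R_total = 14.3 / 95.64 = 0.1495 A
P_R3 = I² × R3 = (0.1495)² × 9.24 = 0.2066 W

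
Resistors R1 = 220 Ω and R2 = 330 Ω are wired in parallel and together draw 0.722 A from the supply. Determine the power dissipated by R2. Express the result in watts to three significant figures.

Only the total current is stated, so first find the parallel equivalent to get the voltage across the combination.
1/R_eq = 1/220 + 1/330 ⇒ R_eq = 132.0 Ω
V = I_total × R_eq = 0.7220 × 132.0 = 95.30 V
P_R2 = V² / R2 = (95.30)² / 330 = 27.52 W

27.5 W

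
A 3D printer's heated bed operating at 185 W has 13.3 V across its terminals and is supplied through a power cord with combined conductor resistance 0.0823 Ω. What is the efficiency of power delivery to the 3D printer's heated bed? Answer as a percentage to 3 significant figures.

92.1 %

I = P / V = 185 / 13.3 = 13.91 A through the power cord.
P_line = I² R_line = (13.91)² × 0.0823 = 15.92 W
P_source = P_load + P_line = 185.0 + 15.92 = 200.9 W
η = P_load / P_source = 185.0 / 200.9 = 0.9207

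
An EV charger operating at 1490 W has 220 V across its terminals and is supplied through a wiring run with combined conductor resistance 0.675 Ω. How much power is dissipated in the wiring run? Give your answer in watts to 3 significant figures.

The wiring run and load are in series, so the same current flows in both; the loss is I²R_line.
I = P / V = 1490 / 220 = 6.773 A through the wiring run.
P_line = I² R_line = (6.773)² × 0.675 = 30.96 W

31.0 W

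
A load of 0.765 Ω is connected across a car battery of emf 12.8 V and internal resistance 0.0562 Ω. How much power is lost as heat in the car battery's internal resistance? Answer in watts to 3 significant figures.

13.7 W

The internal resistance carries the same current as the load; P_int = I²r.
I = ε / (r + R) = 12.8 / (0.0562 + 0.765) = 15.59 A
P_int = I² r = (15.59)² × 0.0562 = 13.65 W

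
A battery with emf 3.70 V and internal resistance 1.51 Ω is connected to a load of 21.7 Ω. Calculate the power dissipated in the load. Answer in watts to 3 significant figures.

0.551 W

Find the circuit current first, then P = I²R for the load (series elements share I).
I = ε / (r + R) = 3.70 / (1.51 + 21.7) = 0.1594 A
P_load = I² R = (0.1594)² × 21.7 = 0.5515 W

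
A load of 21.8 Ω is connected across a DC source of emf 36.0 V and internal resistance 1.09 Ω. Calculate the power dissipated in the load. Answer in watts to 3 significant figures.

Find the circuit current first, then P = I²R for the load (series elements share I).
I = ε / (r + R) = 36.0 / (1.09 + 21.8) = 1.573 A
P_load = I² R = (1.573)² × 21.8 = 53.92 W

53.9 W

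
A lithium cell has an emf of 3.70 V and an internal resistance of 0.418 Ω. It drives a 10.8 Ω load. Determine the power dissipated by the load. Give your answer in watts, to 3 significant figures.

The internal resistance and the load are in series, so the same I flows through both; get I from ε/(r+R), then I²R for the load.
I = ε / (r + R) = 3.70 / (0.418 + 10.8) = 0.3298 A
P_load = I² R = (0.3298)² × 10.8 = 1.175 W

1.17 W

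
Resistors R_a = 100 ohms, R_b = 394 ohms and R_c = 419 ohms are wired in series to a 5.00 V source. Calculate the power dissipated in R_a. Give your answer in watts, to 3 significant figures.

Every series element carries the same I. Get I from the total resistance, then P = I² × R_a.
R_total = 100 + 394 + 419 = 913.0 Ω
I = V / R_total = 5.00 / 913.0 = 0.005476 A
P_R_a = I² × R_a = (0.005476)² × 100 = 0.002999 W

0.00300 W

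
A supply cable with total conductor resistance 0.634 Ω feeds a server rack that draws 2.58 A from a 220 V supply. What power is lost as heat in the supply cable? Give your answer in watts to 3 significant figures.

4.22 W

The supply cable and load are in series, so the same current flows in both; the loss is I²R_line.
The supply cable carries the full 2.58 A.
P_line = I² R_line = (2.580)² × 0.634 = 4.220 W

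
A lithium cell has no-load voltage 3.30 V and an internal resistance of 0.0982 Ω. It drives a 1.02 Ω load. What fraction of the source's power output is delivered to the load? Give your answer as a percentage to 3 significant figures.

Efficiency is P_load / P_total. With a series r and R sharing the same I, P = I²R for each, so η = R/(R+r).
η = R / (R + r) = 1.02 / (1.02 + 0.0982) = 0.9122

91.2 %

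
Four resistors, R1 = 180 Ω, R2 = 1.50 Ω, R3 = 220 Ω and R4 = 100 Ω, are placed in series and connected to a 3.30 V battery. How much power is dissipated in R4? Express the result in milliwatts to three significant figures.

The current is common to all series resistors; compute it, then apply P = I²R for the target.
R_total = 180 + 1.50 + 220 + 100 = 501.5 Ω
I = V / R_total = 3.30 / 501.5 = 0.006580 A
P_R4 = I² × R4 = (0.006580)² × 100 = 0.004330 W

4.33 mW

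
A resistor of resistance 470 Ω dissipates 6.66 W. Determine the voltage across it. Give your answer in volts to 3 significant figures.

55.9 V

The two known quantities fix the third via V = √(P R).
V = √(6.66 × 470) = 55.95 V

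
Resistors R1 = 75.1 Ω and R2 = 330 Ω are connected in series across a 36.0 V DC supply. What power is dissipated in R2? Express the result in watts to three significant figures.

The current is common to all series resistors; compute it, then apply P = I²R for the target.
R_total = 75.1 + 330 = 405.1 Ω
I = V / R_total = 36.0 / 405.1 = 0.08887 A
P_R2 = I² × R2 = (0.08887)² × 330 = 2.606 W

2.61 W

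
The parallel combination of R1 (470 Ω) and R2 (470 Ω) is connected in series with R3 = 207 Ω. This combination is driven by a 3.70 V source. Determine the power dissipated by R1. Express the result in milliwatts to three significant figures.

8.23 mW

Reduce the parallel combination to a single R_p; the circuit then becomes R_p in series with the remaining resistor.
R_p = (470×470)/(470+470) = 235.0 Ω
R_total = R_p + 207 = 235.0 + 207 = 442.0 Ω
I = V / R_total = 3.70 / 442.0 = 0.008371 A
Voltage across the parallel pair: V_p = I × R_p = 0.008371 × 235.0 = 1.967 V
Use P = V²/R for R1 with V = V_p.
P_R1 = (1.967)² / 470 = 0.008234 W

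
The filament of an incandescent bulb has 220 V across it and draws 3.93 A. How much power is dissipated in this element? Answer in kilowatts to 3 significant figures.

Since both terminal voltage and current are stated, P = V I gives the power in one step.
P = 220 V × 3.930 A = 864.6 W

0.865 kW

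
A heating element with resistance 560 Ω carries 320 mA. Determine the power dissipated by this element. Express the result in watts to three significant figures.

Knowing I and R, the power is just I²R — no need to find V first.
P = (0.3200 A)² × 560 Ω = 57.34 W

57.3 W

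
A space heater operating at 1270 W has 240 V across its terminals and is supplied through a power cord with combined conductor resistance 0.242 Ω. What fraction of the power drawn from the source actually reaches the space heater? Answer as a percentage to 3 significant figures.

I = P / V = 1270 / 240 = 5.292 A through the power cord.
P_line = I² R_line = (5.292)² × 0.242 = 6.776 W
P_source = P_load + P_line = 1270 + 6.776 = 1277 W
η = P_load / P_source = 1270 / 1277 = 0.9947

99.5 %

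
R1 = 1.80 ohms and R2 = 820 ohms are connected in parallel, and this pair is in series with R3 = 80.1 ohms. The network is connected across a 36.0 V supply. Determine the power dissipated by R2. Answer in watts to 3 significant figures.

0.000760 W

Combine R1 and R2 into their parallel equivalent first, reducing the network to two series resistors.
R_p = (1.80×820)/(1.80+820) = 1.796 Ω
R_total = R_p + 80.1 = 1.796 + 80.1 = 81.90 Ω
I = V / R_total = 36.0 / 81.90 = 0.4396 A
Voltage across the parallel pair: V_p = I × R_p = 0.4396 × 1.796 = 0.7895 V
R2 sits across V_p; its power is V_p²/R.
P_R2 = (0.7895)² / 820 = 0.0007602 W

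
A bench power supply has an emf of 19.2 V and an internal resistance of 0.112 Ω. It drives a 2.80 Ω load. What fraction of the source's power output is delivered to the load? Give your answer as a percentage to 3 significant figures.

96.2 %

Efficiency is P_load / P_total. With a series r and R sharing the same I, P = I²R for each, so η = R/(R+r).
η = R / (R + r) = 2.80 / (2.80 + 0.112) = 0.9615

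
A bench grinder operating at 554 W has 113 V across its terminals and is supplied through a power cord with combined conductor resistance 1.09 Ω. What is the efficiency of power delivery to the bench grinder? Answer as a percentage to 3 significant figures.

I = P / V = 554 / 113 = 4.903 A through the power cord.
P_line = I² R_line = (4.903)² × 1.09 = 26.20 W
P_source = P_load + P_line = 554.0 + 26.20 = 580.2 W
η = P_load / P_source = 554.0 / 580.2 = 0.9548

95.5 %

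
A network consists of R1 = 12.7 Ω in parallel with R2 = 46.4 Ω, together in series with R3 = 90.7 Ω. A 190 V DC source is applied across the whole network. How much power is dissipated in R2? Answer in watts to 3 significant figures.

7.63 W

Combine R1 and R2 into their parallel equivalent first, reducing the network to two series resistors.
R_p = (12.7×46.4)/(12.7+46.4) = 9.971 Ω
R_total = R_p + 90.7 = 9.971 + 90.7 = 100.7 Ω
I = V / R_total = 190 / 100.7 = 1.887 A
Voltage across the parallel pair: V_p = I × R_p = 1.887 × 9.971 = 18.82 V
Use P = V²/R for R2 with V = V_p.
P_R2 = (18.82)² / 46.4 = 7.632 W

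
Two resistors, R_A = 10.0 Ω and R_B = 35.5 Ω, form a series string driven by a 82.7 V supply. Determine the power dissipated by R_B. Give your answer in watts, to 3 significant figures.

117 W

The current is common to all series resistors; compute it, then apply P = I²R for the target.
R_total = 10.0 + 35.5 = 45.50 Ω
I = V / R_total = 82.7 / 45.50 = 1.818 A
P_R_B = I² × R_B = (1.818)² × 35.5 = 117.3 W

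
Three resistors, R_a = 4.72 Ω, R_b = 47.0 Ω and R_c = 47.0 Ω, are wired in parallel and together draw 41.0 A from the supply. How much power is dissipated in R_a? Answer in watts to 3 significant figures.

The branches share the same voltage, but only the total current is given — find V from the equivalent resistance first.
1/R_eq = 1/4.72 + 1/47.0 + 1/47.0 ⇒ R_eq = 3.931 Ω
V = I_total × R_eq = 41.00 × 3.931 = 161.2 V
P_R_a = V² / R_a = (161.2)² / 4.72 = 5502 W

5500 W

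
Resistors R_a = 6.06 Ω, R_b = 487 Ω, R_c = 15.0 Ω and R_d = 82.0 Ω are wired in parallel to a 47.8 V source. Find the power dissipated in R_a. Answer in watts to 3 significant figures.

Every branch has 47.8 V across it, so for R_a the power is simply V²/R.
P_R_a = V² / R_a = (47.8)² / 6.06 Ω = 377.0 W

377 W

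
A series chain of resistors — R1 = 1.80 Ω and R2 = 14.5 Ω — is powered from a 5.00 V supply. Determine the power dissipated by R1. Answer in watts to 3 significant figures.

In a series string the same current flows through every resistor — find that current, then P = I²R for the one we want.
R_total = 1.80 + 14.5 = 16.30 Ω
I = V / R_total = 5.00 / 16.30 = 0.3067 A
P_R1 = I² × R1 = (0.3067)² × 1.80 = 0.1694 W

0.169 W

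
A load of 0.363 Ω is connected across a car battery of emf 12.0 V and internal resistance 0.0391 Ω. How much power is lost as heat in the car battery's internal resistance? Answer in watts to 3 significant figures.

34.8 W

The source's internal resistance is just another series element carrying I; its dissipation is I²r.
I = ε / (r + R) = 12.0 / (0.0391 + 0.363) = 29.84 A
P_int = I² r = (29.84)² × 0.0391 = 34.82 W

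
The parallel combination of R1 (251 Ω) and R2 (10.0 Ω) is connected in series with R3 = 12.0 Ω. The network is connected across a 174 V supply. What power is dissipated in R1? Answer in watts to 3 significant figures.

First find R_p for the parallel pair, then treat R_p + R3 as a series loop.
R_p = (251×10.0)/(251+10.0) = 9.617 Ω
R_total = R_p + 12.0 = 9.617 + 12.0 = 21.62 Ω
I = V / R_total = 174 / 21.62 = 8.049 A
Voltage across the parallel pair: V_p = I × R_p = 8.049 × 9.617 = 77.41 V
R1 has V_p across it, so P = V_p²/R1.
P_R1 = (77.41)² / 251 = 23.87 W

23.9 W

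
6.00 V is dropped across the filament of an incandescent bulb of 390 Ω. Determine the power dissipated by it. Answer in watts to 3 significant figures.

0.0923 W

V and R are stated; P = V²/R avoids computing the current.
P = (6.00 V)² / 390 Ω = 0.09231 W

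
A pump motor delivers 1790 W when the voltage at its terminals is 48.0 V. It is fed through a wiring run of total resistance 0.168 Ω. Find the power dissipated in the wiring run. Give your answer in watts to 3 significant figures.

Line loss is just I²R for the cable — we know both I and R_line directly.
I = P / V = 1790 / 48.0 = 37.29 A through the wiring run.
P_line = I² R_line = (37.29)² × 0.168 = 233.6 W

234 W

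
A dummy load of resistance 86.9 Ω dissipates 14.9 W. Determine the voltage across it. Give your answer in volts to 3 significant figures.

Inverting the appropriate power form: V = √(P R).
V = √(14.9 × 86.9) = 35.98 V

36.0 V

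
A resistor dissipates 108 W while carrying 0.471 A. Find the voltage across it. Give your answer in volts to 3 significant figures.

The two known quantities fix the third via V = P / I.
V = 108 / 0.4710 = 229.3 V

229 V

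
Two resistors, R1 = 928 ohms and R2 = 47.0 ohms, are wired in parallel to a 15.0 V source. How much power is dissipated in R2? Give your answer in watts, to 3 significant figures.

Parallel branches share the same voltage; P = V²/R gives the branch power in one step.
P_R2 = V² / R2 = (15.0)² / 47.0 Ω = 4.787 W

4.79 W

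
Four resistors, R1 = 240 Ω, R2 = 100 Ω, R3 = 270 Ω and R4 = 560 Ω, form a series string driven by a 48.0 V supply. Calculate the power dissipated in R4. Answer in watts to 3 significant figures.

Series elements share the same current, so find I first, then use P = I²R.
R_total = 240 + 100 + 270 + 560 = 1170 Ω
I = V / R_total = 48.0 / 1170 = 0.04103 A
P_R4 = I² × R4 = (0.04103)² × 560 = 0.9425 W

0.943 W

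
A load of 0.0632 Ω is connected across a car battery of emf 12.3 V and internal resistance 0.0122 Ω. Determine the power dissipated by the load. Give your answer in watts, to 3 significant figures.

Load and internal resistance form a series loop — compute the loop current, then the load power via I²R.
I = ε / (r + R) = 12.3 / (0.0122 + 0.0632) = 163.1 A
P_load = I² R = (163.1)² × 0.0632 = 1682 W

1680 W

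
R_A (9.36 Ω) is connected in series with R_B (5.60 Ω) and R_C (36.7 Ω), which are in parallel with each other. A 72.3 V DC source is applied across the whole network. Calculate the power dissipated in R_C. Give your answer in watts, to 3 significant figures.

First combine the parallel branches into one equivalent R_p, then R_A + R_p is a series pair.
R_p = (5.60×36.7)/(5.60+36.7) = 4.859 Ω
R_total = 9.36 + 4.859 = 14.22 Ω
I = V / R_total = 72.3 / 14.22 = 5.085 A
Voltage across the parallel pair: V_p = I × R_p = 5.085 × 4.859 = 24.71 V
R_C sees V_p directly, so P = V_p² / R_C.
P_R_C = (24.71)² / 36.7 = 16.63 W

16.6 W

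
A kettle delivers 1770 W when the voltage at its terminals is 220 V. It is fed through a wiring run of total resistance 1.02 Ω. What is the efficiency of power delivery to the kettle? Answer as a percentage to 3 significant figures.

I = P / V = 1770 / 220 = 8.045 A through the wiring run.
P_line = I² R_line = (8.045)² × 1.02 = 66.02 W
P_source = P_load + P_line = 1770 + 66.02 = 1836 W
η = P_load / P_source = 1770 / 1836 = 0.9640

96.4 %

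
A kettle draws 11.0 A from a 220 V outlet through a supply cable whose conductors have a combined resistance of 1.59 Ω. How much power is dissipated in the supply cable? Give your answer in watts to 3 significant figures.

192 W

Only the current and the line resistance are needed for the I²R loss.
The supply cable carries the full 11.0 A.
P_line = I² R_line = (11.00)² × 1.59 = 192.4 W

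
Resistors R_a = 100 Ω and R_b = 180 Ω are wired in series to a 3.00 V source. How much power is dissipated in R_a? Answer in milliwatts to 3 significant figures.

Every series element carries the same I. Get I from the total resistance, then P = I² × R_a.
R_total = 100 + 180 = 280.0 Ω
I = V / R_total = 3.00 / 280.0 = 0.01071 A
P_R_a = I² × R_a = (0.01071)² × 100 = 0.01148 W

11.5 mW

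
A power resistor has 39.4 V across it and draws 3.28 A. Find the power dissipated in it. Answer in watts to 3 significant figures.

Both the voltage across and the current through the element are known, so P = V I applies directly.
P = 39.4 V × 3.280 A = 129.2 W

129 W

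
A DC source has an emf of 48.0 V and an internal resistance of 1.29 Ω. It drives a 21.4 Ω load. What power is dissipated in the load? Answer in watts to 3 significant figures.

95.8 W

Load and internal resistance form a series loop — compute the loop current, then the load power via I²R.
I = ε / (r + R) = 48.0 / (1.29 + 21.4) = 2.115 A
P_load = I² R = (2.115)² × 21.4 = 95.77 W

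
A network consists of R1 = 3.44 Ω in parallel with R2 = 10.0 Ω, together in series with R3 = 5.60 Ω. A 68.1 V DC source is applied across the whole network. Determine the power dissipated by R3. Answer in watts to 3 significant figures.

390 W

Combine R1 and R2 into their parallel equivalent first, reducing the network to two series resistors.
R_p = (3.44×10.0)/(3.44+10.0) = 2.560 Ω
R_total = R_p + 5.60 = 2.560 + 5.60 = 8.160 Ω
I = V / R_total = 68.1 / 8.160 = 8.346 A
R3 is the series element, so its power is I²R.
P_R3 = (8.346)² × 5.60 = 390.1 W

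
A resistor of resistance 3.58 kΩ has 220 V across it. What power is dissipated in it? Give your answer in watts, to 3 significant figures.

With V across and R both known, P = V²/R gives the dissipation directly.
P = (220 V)² / 3580 Ω = 13.52 W

13.5 W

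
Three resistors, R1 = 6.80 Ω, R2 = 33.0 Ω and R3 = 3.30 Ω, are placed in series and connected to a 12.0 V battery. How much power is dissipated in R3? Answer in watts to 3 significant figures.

0.256 W

Every series element carries the same I. Get I from the total resistance, then P = I² × R3.
R_total = 6.80 + 33.0 + 3.30 = 43.10 Ω
I = V / R_total = 12.0 / 43.10 = 0.2784 A
P_R3 = I² × R3 = (0.2784)² × 3.30 = 0.2558 W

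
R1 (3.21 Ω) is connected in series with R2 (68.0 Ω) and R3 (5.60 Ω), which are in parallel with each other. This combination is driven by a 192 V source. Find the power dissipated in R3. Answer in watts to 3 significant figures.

2510 W

Reduce the parallel pair to R_p first; the network is then a simple series string.
R_p = (68.0×5.60)/(68.0+5.60) = 5.174 Ω
R_total = 3.21 + 5.174 = 8.384 Ω
I = V / R_total = 192 / 8.384 = 22.90 A
Voltage across the parallel pair: V_p = I × R_p = 22.90 × 5.174 = 118.5 V
R3 sees V_p directly, so P = V_p² / R3.
P_R3 = (118.5)² / 5.60 = 2507 W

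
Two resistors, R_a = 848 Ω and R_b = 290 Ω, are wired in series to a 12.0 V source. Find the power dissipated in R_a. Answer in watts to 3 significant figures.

The current is common to all series resistors; compute it, then apply P = I²R for the target.
R_total = 848 + 290 = 1138 Ω
I = V / R_total = 12.0 / 1138 = 0.01054 A
P_R_a = I² × R_a = (0.01054)² × 848 = 0.09429 W

0.0943 W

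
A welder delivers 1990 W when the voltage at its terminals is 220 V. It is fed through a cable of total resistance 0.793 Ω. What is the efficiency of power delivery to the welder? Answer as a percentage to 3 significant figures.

I = P / V = 1990 / 220 = 9.045 A through the cable.
P_line = I² R_line = (9.045)² × 0.793 = 64.88 W
P_source = P_load + P_line = 1990 + 64.88 = 2055 W
η = P_load / P_source = 1990 / 2055 = 0.9684

96.8 %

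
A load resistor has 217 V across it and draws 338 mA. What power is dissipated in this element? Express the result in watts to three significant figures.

V and I are known directly — P = V I, no intermediate step needed.
P = 217 V × 0.3380 A = 73.35 W

73.3 W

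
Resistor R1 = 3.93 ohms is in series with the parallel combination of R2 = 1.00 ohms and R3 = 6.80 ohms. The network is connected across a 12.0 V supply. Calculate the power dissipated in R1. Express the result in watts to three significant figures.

24.5 W

Replace R2 and R3 with their parallel equivalent so the circuit becomes R1 in series with R_p.
R_p = (1.00×6.80)/(1.00+6.80) = 0.8718 Ω
R_total = 3.93 + 0.8718 = 4.802 Ω
I = V / R_total = 12.0 / 4.802 = 2.499 A
All the current flows through R1; use P = I²R.
P_R1 = (2.499)² × 3.93 = 24.54 W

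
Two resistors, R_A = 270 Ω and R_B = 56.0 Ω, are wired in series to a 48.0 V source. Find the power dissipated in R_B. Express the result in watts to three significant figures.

The current is common to all series resistors; compute it, then apply P = I²R for the target.
R_total = 270 + 56.0 = 326.0 Ω
I = V / R_total = 48.0 / 326.0 = 0.1472 A
P_R_B = I² × R_B = (0.1472)² × 56.0 = 1.214 W

1.21 W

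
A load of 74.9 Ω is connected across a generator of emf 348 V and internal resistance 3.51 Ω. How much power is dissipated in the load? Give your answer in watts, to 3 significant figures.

The internal resistance and the load are in series, so the same I flows through both; get I from ε/(r+R), then I²R for the load.
I = ε / (r + R) = 348 / (3.51 + 74.9) = 4.438 A
P_load = I² R = (4.438)² × 74.9 = 1475 W

1480 W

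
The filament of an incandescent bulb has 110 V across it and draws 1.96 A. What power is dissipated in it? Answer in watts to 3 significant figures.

216 W

Since both terminal voltage and current are stated, P = V I gives the power in one step.
P = 110 V × 1.960 A = 215.6 W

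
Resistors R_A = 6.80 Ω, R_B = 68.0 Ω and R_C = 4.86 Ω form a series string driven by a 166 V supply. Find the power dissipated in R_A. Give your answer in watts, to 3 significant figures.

In a series string the same current flows through every resistor — find that current, then P = I²R for the one we want.
R_total = 6.80 + 68.0 + 4.86 = 79.66 Ω
I = V / R_total = 166 / 79.66 = 2.084 A
P_R_A = I² × R_A = (2.084)² × 6.80 = 29.53 W

29.5 W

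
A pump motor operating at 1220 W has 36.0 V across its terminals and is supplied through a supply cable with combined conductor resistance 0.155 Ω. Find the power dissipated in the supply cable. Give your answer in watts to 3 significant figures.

178 W

Only the current and the line resistance are needed for the I²R loss.
I = P / V = 1220 / 36.0 = 33.89 A through the supply cable.
P_line = I² R_line = (33.89)² × 0.155 = 178.0 W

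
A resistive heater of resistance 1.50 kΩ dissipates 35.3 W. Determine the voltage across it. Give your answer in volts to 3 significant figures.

The two known quantities fix the third via V = √(P R).
V = √(35.3 × 1500) = 230.1 V

230 V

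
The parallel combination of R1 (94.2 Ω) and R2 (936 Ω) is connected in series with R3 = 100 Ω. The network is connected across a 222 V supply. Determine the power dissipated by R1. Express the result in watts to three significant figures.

Collapse the R1‖R2 pair into one equivalent R_p; then R_p and R3 form a series string.
R_p = (94.2×936)/(94.2+936) = 85.59 Ω
R_total = R_p + 100 = 85.59 + 100 = 185.6 Ω
I = V / R_total = 222 / 185.6 = 1.196 A
Voltage across the parallel pair: V_p = I × R_p = 1.196 × 85.59 = 102.4 V
R1 sits across V_p; its power is V_p²/R.
P_R1 = (102.4)² / 94.2 = 111.3 W

111 W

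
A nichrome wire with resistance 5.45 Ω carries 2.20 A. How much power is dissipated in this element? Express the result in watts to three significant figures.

26.4 W

With I and R stated, P = I²R applies in one step.
P = (2.200 A)² × 5.45 Ω = 26.38 W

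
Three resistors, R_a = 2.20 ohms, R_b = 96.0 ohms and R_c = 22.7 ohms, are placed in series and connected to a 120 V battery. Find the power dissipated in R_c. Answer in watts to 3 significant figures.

22.4 W

Since the resistors are in series they all carry the loop current I = V/R_total; the power in any one is I²R.
R_total = 2.20 + 96.0 + 22.7 = 120.9 Ω
I = V / R_total = 120 / 120.9 = 0.9926 A
P_R_c = I² × R_c = (0.9926)² × 22.7 = 22.36 W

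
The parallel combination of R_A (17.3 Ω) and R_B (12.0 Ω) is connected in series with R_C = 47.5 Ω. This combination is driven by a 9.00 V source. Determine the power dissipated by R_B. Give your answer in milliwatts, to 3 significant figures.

Reduce the parallel combination to a single R_p; the circuit then becomes R_p in series with the remaining resistor.
R_p = (17.3×12.0)/(17.3+12.0) = 7.085 Ω
R_total = R_p + 47.5 = 7.085 + 47.5 = 54.59 Ω
I = V / R_total = 9.00 / 54.59 = 0.1649 A
Voltage across the parallel pair: V_p = I × R_p = 0.1649 × 7.085 = 1.168 V
Use P = V²/R for R_B with V = V_p.
P_R_B = (1.168)² / 12.0 = 0.1137 W

114 mW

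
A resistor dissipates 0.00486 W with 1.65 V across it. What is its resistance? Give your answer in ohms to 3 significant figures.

560 Ω

From P = V I = I²R = V²/R, with the two given quantities we get R = V² / P.
R = (1.65)² / 0.00486 = 560.2 Ω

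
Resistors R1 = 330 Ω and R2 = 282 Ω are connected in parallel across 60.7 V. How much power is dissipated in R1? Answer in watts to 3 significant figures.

R1 sits directly across the source, so P = V²/R with V = 60.7 V.
P_R1 = V² / R1 = (60.7)² / 330 Ω = 11.17 W

11.2 W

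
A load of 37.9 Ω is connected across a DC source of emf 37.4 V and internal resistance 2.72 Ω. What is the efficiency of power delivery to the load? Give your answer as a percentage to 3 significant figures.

93.3 %

η = P_load/(P_load+P_int) = I²R/(I²R+I²r) = R/(R+r) — the I² cancels for series elements.
η = R / (R + r) = 37.9 / (37.9 + 2.72) = 0.9330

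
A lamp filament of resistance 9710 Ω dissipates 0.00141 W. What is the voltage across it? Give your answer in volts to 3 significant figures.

3.70 V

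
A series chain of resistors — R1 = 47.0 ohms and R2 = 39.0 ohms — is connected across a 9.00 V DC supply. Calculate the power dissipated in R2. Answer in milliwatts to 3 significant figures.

The current is common to all series resistors; compute it, then apply P = I²R for the target.
R_total = 47.0 + 39.0 = 86.00 Ω
I = V / R_total = 9.00 / 86.00 = 0.1047 A
P_R2 = I² × R2 = (0.1047)² × 39.0 = 0.4271 W

427 mW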